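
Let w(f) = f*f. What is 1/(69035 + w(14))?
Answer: 1/69231 ≈ 1.4444e-5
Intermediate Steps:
w(f) = f**2
1/(69035 + w(14)) = 1/(69035 + 14**2) = 1/(69035 + 196) = 1/69231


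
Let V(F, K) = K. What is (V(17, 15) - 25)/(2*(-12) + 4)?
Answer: ½ ≈ 0.50000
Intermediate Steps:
(V(17, 15) - 25)/(2*(-12) + 4) = (15 - 25)/(2*(-12) + 4) = -10/(-24 + 4) = -10/(-20) = -10*(-1/20) = ½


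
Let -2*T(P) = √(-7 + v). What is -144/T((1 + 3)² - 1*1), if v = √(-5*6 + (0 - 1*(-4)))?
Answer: 288/√(-7 + I*√26) ≈ 30.299 - 93.056*I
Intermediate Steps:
v = I*√26 (v = √(-30 + (0 + 4)) = √(-30 + 4) = √(-26) = I*√26 ≈ 5.099*I)
T(P) = -√(-7 + I*√26)/2
-144/T((1 + 3)² - 1*1) = -144*(-2/√(-7 + I*√26)) = -(-288)/√(-7 + I*√26) = 288/√(-7 + I*√26)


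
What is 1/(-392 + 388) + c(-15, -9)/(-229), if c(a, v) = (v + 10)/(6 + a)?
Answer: -2057/8244 ≈ -0.24951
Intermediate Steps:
c(a, v) = (10 + v)/(6 + a)
1/(-392 + 388) + c(-15, -9)/(-229) = 1/(-392 + 388) + ((10 - 9)/(6 - 15))/(-229) = 1/(-4) - 1/(229*(-9)) = -¼ - (-1)/2061 = -¼ - 1/229*(-⅑) = -¼ + 1/2061 = -2057/8244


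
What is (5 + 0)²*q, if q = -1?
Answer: -25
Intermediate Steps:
(5 + 0)²*q = (5 + 0)²*(-1) = 5²*(-1) = 25*(-1) = -25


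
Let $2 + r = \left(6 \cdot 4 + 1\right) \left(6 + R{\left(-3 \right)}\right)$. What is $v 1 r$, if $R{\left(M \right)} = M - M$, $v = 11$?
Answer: $1628$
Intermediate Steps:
$R{\left(M \right)} = 0$
$r = 148$ ($r = -2 + \left(6 \cdot 4 + 1\right) \left(6 + 0\right) = -2 + \left(24 + 1\right) 6 = -2 + 25 \cdot 6 = -2 + 150 = 148$)
$v 1 r = 11 \cdot 1 \cdot 148 = 11 \cdot 148 = 1628$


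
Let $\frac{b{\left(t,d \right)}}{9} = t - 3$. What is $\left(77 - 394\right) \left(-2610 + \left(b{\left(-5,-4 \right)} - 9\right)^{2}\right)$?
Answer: $-1252467$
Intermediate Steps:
$b{\left(t,d \right)} = -27 + 9 t$ ($b{\left(t,d \right)} = 9 \left(t - 3\right) = 9 \left(-3 + t\right) = -27 + 9 t$)
$\left(77 - 394\right) \left(-2610 + \left(b{\left(-5,-4 \right)} - 9\right)^{2}\right) = \left(77 - 394\right) \left(-2610 + \left(\left(-27 + 9 \left(-5\right)\right) - 9\right)^{2}\right) = - 317 \left(-2610 + \left(\left(-27 - 45\right) - 9\right)^{2}\right) = - 317 \left(-2610 + \left(-72 - 9\right)^{2}\right) = - 317 \left(-2610 + \left(-81\right)^{2}\right) = - 317 \left(-2610 + 6561\right) = \left(-317\right) 3951 = -1252467$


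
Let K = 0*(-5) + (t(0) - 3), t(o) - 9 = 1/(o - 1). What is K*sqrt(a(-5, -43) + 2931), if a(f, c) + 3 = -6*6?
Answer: 10*sqrt(723) ≈ 268.89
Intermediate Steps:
t(o) = 9 + 1/(-1 + o) (t(o) = 9 + 1/(o - 1) = 9 + 1/(-1 + o))
a(f, c) = -39 (a(f, c) = -3 - 6*6 = -3 - 36 = -39)
K = 5 (K = 0*(-5) + ((-8 + 9*0)/(-1 + 0) - 3) = 0 + ((-8 + 0)/(-1) - 3) = 0 + (-1*(-8) - 3) = 0 + (8 - 3) = 0 + 5 = 5)
K*sqrt(a(-5, -43) + 2931) = 5*sqrt(-39 + 2931) = 5*sqrt(2892) = 5*(2*sqrt(723)) = 10*sqrt(723)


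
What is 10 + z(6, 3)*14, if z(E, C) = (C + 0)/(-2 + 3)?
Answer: 52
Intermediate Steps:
z(E, C) = C (z(E, C) = C/1 = C*1 = C)
10 + z(6, 3)*14 = 10 + 3*14 = 10 + 42 = 52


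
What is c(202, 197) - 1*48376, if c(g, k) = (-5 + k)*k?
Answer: -10552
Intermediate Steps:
c(g, k) = k*(-5 + k)
c(202, 197) - 1*48376 = 197*(-5 + 197) - 1*48376 = 197*192 - 48376 = 37824 - 48376 = -10552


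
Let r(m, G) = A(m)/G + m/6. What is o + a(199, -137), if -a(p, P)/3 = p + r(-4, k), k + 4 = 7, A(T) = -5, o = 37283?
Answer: 36693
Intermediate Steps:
k = 3 (k = -4 + 7 = 3)
r(m, G) = -5/G + m/6
a(p, P) = 7 - 3*p (a(p, P) = -3*(p + (-5/3 + (⅙)*(-4))) = -3*(p + (-5*⅓ - ⅔)) = -3*(p + (-5/3 - ⅔)) = -3*(p - 7/3) = -3*(-7/3 + p) = 7 - 3*p)
o + a(199, -137) = 37283 + (7 - 3*199) = 37283 + (7 - 597) = 37283 - 590 = 36693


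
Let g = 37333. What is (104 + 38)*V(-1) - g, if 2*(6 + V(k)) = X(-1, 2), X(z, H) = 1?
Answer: -38114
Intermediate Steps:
V(k) = -11/2 (V(k) = -6 + (½)*1 = -6 + ½ = -11/2)
(104 + 38)*V(-1) - g = (104 + 38)*(-11/2) - 1*37333 = 142*(-11/2) - 37333 = -781 - 37333 = -38114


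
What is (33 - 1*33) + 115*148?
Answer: 17020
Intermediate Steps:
(33 - 1*33) + 115*148 = (33 - 33) + 17020 = 0 + 17020 = 17020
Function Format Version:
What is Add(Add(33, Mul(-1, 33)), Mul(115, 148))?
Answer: 17020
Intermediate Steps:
Add(Add(33, Mul(-1, 33)), Mul(115, 148)) = Add(Add(33, -33), 17020) = Add(0, 17020) = 17020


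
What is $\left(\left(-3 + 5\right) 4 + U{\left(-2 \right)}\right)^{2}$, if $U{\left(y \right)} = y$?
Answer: $36$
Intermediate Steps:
$\left(\left(-3 + 5\right) 4 + U{\left(-2 \right)}\right)^{2} = \left(\left(-3 + 5\right) 4 - 2\right)^{2} = \left(2 \cdot 4 - 2\right)^{2} = \left(8 - 2\right)^{2} = 6^{2} = 36$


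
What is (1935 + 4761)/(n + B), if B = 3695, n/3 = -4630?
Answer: -6696/10195 ≈ -0.65679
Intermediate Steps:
n = -13890 (n = 3*(-4630) = -13890)
(1935 + 4761)/(n + B) = (1935 + 4761)/(-13890 + 3695) = 6696/(-10195) = 6696*(-1/10195) = -6696/10195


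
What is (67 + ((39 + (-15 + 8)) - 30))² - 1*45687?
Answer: -40926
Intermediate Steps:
(67 + ((39 + (-15 + 8)) - 30))² - 1*45687 = (67 + ((39 - 7) - 30))² - 45687 = (67 + (32 - 30))² - 45687 = (67 + 2)² - 45687 = 69² - 45687 = 4761 - 45687 = -40926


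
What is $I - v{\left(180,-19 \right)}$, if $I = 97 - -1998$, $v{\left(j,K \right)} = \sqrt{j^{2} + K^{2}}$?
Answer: $1914$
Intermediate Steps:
$v{\left(j,K \right)} = \sqrt{K^{2} + j^{2}}$
$I = 2095$ ($I = 97 + 1998 = 2095$)
$I - v{\left(180,-19 \right)} = 2095 - \sqrt{\left(-19\right)^{2} + 180^{2}} = 2095 - \sqrt{361 + 32400} = 2095 - \sqrt{32761} = 2095 - 181 = 1914$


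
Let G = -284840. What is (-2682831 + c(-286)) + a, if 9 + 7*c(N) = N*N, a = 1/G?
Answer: -5325946865207/1993880 ≈ -2.6711e+6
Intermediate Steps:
a = -1/284840 (a = 1/(-284840) = -1/284840 ≈ -3.5107e-6)
c(N) = -9/7 + N²/7 (c(N) = -9/7 + (N*N)/7 = -9/7 + N²/7)
(-2682831 + c(-286)) + a = (-2682831 + (-9/7 + (⅐)*(-286)²)) - 1/284840 = (-2682831 + (-9/7 + (⅐)*81796)) - 1/284840 = (-2682831 + (-9/7 + 81796/7)) - 1/284840 = (-2682831 + 81787/7) - 1/284840 = -18698030/7 - 1/284840 = -5325946865207/1993880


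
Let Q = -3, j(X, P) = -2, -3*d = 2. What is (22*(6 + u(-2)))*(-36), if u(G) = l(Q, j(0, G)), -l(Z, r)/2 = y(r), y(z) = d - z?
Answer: -2640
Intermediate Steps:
d = -⅔ (d = -⅓*2 = -⅔ ≈ -0.66667)
y(z) = -⅔ - z
l(Z, r) = 4/3 + 2*r (l(Z, r) = -2*(-⅔ - r) = 4/3 + 2*r)
u(G) = -8/3 (u(G) = 4/3 + 2*(-2) = 4/3 - 4 = -8/3)
(22*(6 + u(-2)))*(-36) = (22*(6 - 8/3))*(-36) = (22*(10/3))*(-36) = (220/3)*(-36) = -2640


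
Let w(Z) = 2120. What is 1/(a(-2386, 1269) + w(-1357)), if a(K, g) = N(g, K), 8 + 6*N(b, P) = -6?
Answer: 3/6353 ≈ 0.00047222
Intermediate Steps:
N(b, P) = -7/3 (N(b, P) = -4/3 + (1/6)*(-6) = -4/3 - 1 = -7/3)
a(K, g) = -7/3
1/(a(-2386, 1269) + w(-1357)) = 1/(-7/3 + 2120) = 1/(6353/3) = 3/6353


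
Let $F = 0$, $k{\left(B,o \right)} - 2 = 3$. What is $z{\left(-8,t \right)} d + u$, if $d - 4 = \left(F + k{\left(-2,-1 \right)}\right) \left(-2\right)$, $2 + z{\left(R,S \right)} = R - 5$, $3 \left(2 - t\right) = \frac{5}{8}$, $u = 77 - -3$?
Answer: $170$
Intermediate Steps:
$k{\left(B,o \right)} = 5$ ($k{\left(B,o \right)} = 2 + 3 = 5$)
$u = 80$ ($u = 77 + 3 = 80$)
$t = \frac{43}{24}$ ($t = 2 - \frac{5 \cdot \frac{1}{8}}{3} = 2 - \frac{5}{24} = \frac{43}{24} \approx 1.7917$)
$z{\left(R,S \right)} = -7 + R$ ($z{\left(R,S \right)} = -2 + \left(R - 5\right) = -2 + \left(-5 + R\right) = -7 + R$)
$d = -6$ ($d = 4 + \left(0 + 5\right) \left(-2\right) = 4 + 5 \left(-2\right) = 4 - 10 = -6$)
$z{\left(-8,t \right)} d + u = \left(-7 - 8\right) \left(-6\right) + 80 = \left(-15\right) \left(-6\right) + 80 = 90 + 80 = 170$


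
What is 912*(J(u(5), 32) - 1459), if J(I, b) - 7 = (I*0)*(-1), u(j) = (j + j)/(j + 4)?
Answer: -1324224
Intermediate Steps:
u(j) = 2*j/(4 + j) (u(j) = (2*j)/(4 + j) = 2*j/(4 + j))
J(I, b) = 7 (J(I, b) = 7 + (I*0)*(-1) = 7 + 0*(-1) = 7 + 0 = 7)
912*(J(u(5), 32) - 1459) = 912*(7 - 1459) = 912*(-1452) = -1324224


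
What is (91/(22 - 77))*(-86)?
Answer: 7826/55 ≈ 142.29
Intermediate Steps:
(91/(22 - 77))*(-86) = (91/(-55))*(-86) = (91*(-1/55))*(-86) = -91/55*(-86) = 7826/55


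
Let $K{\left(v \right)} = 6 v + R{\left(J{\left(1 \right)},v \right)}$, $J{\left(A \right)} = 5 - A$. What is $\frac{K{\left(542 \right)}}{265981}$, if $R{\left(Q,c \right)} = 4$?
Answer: $\frac{3256}{265981} \approx 0.012241$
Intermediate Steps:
$K{\left(v \right)} = 4 + 6 v$ ($K{\left(v \right)} = 6 v + 4 = 4 + 6 v$)
$\frac{K{\left(542 \right)}}{265981} = \frac{4 + 6 \cdot 542}{265981} = \left(4 + 3252\right) \frac{1}{265981} = 3256 \cdot \frac{1}{265981} = \frac{3256}{265981}$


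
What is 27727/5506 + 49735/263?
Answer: 281133111/1448078 ≈ 194.14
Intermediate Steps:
27727/5506 + 49735/263 = 281133111/1448078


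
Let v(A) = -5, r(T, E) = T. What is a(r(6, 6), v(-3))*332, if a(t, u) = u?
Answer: -1660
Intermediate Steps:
a(r(6, 6), v(-3))*332 = -5*332 = -1660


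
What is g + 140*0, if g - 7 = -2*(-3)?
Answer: 13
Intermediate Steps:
g = 13 (g = 7 - 2*(-3) = 7 + 6 = 13)
g + 140*0 = 13 + 140*0 = 13 + 0 = 13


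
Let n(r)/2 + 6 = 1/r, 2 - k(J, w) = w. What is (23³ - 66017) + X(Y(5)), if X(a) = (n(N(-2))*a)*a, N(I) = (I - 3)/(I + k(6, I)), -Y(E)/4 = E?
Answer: -58970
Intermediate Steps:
k(J, w) = 2 - w
Y(E) = -4*E
N(I) = -3/2 + I/2 (N(I) = (I - 3)/(I + (2 - I)) = (-3 + I)/2 = (-3 + I)*(½) = -3/2 + I/2)
n(r) = -12 + 2/r
X(a) = -64*a²/5 (X(a) = ((-12 + 2/(-3/2 + (½)*(-2)))*a)*a = ((-12 + 2/(-3/2 - 1))*a)*a = ((-12 + 2/(-5/2))*a)*a = ((-12 + 2*(-⅖))*a)*a = ((-12 - ⅘)*a)*a = (-64*a/5)*a = -64*a²/5)
(23³ - 66017) + X(Y(5)) = (23³ - 66017) - 64*(-4*5)²/5 = (12167 - 66017) - 64/5*(-20)² = -53850 - 64/5*400 = -53850 - 5120 = -58970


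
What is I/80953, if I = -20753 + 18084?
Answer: -2669/80953 ≈ -0.032970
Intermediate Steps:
I = -2669
I/80953 = -2669/80953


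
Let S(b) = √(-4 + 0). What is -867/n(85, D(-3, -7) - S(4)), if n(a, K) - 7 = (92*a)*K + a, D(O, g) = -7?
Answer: 257499/17559856 - 73695*I/17559856 ≈ 0.014664 - 0.0041968*I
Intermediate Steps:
S(b) = 2*I (S(b) = √(-4) = 2*I)
n(a, K) = 7 + a + 92*K*a (n(a, K) = 7 + ((92*a)*K + a) = 7 + (92*K*a + a) = 7 + (a + 92*K*a) = 7 + a + 92*K*a)
-867/n(85, D(-3, -7) - S(4)) = -867/(7 + 85 + 92*(-7 - 2*I)*85) = -867/(7 + 85 + (-54740 - 15640*I)) = -867*(-54648 + 15640*I)/3231013504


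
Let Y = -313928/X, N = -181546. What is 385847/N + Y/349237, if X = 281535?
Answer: -37937475034107053/17850045473477070 ≈ -2.1253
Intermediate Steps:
Y = -313928/281535 ≈ -1.1151
385847/N + Y/349237 = 385847/(-181546) - 313928/281535/349237 = 385847*(-1/181546) - 313928/281535*1/349237 = -385847/181546 - 313928/98322438795 = -37937475034107053/17850045473477070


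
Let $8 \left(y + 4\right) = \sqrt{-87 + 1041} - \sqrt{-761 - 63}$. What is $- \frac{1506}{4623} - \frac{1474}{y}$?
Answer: $\frac{2 \left(9077704 + 753 \sqrt{106} - 502 i \sqrt{206}\right)}{1541 \left(32 - 3 \sqrt{106} + 2 i \sqrt{206}\right)} \approx 15.58 - 410.18 i$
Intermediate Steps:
$y = -4 + \frac{3 \sqrt{106}}{8} - \frac{i \sqrt{206}}{4}$ ($y = -4 + \frac{\sqrt{-87 + 1041} - \sqrt{-761 - 63}}{8} = -4 + \frac{\sqrt{954} - \sqrt{-824}}{8} = -4 + \frac{3 \sqrt{106} - 2 i \sqrt{206}}{8} = -4 + \left(\frac{3 \sqrt{106}}{8} - \frac{i \sqrt{206}}{4}\right) = -4 + \frac{3 \sqrt{106}}{8} - \frac{i \sqrt{206}}{4} \approx -0.13914 - 3.5882 i$)
$- \frac{1506}{4623} - \frac{1474}{y} = - \frac{1506}{4623} - \frac{1474}{-4 + \frac{3 \sqrt{106}}{8} - \frac{i \sqrt{206}}{4}} = \left(-1506\right) \frac{1}{4623} - \frac{1474}{-4 + \frac{3 \sqrt{106}}{8} - \frac{i \sqrt{206}}{4}} = - \frac{502}{1541} - \frac{1474}{-4 + \frac{3 \sqrt{106}}{8} - \frac{i \sqrt{206}}{4}}$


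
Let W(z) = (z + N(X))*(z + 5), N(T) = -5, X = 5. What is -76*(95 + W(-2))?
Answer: -5624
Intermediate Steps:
W(z) = (-5 + z)*(5 + z) (W(z) = (z - 5)*(z + 5) = (-5 + z)*(5 + z))
-76*(95 + W(-2)) = -76*(95 + (-25 + (-2)²)) = -76*(95 + (-25 + 4)) = -76*(95 - 21) = -76*74 = -5624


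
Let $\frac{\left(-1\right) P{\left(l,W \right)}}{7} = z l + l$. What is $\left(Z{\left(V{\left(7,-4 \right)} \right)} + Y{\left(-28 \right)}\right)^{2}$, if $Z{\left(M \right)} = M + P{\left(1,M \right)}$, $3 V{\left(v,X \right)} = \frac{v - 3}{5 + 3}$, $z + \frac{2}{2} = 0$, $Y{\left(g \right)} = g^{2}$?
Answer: $\frac{22137025}{36} \approx 6.1492 \cdot 10^{5}$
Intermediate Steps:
$z = -1$ ($z = -1 + 0 = -1$)
$P{\left(l,W \right)} = 0$ ($P{\left(l,W \right)} = - 7 \left(- l + l\right) = \left(-7\right) 0 = 0$)
$V{\left(v,X \right)} = - \frac{1}{8} + \frac{v}{24}$ ($V{\left(v,X \right)} = \frac{\left(v - 3\right) \frac{1}{5 + 3}}{3} = \frac{\left(-3 + v\right) \frac{1}{8}}{3} = \frac{- \frac{3}{8} + \frac{v}{8}}{3} = - \frac{1}{8} + \frac{v}{24}$)
$Z{\left(M \right)} = M$ ($Z{\left(M \right)} = M + 0 = M$)
$\left(Z{\left(V{\left(7,-4 \right)} \right)} + Y{\left(-28 \right)}\right)^{2} = \left(\left(- \frac{1}{8} + \frac{1}{24} \cdot 7\right) + \left(-28\right)^{2}\right)^{2} = \left(\left(- \frac{1}{8} + \frac{7}{24}\right) + 784\right)^{2} = \left(\frac{1}{6} + 784\right)^{2} = \left(\frac{4705}{6}\right)^{2} = \frac{22137025}{36}$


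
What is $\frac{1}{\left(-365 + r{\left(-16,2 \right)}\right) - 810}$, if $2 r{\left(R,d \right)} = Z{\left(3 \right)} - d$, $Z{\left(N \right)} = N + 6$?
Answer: $- \frac{2}{2343} \approx -0.00085361$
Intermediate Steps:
$Z{\left(N \right)} = 6 + N$
$r{\left(R,d \right)} = \frac{9}{2} - \frac{d}{2}$ ($r{\left(R,d \right)} = \frac{\left(6 + 3\right) - d}{2} = \frac{9 - d}{2} = \frac{9}{2} - \frac{d}{2}$)
$\frac{1}{\left(-365 + r{\left(-16,2 \right)}\right) - 810} = \frac{1}{\left(-365 + \left(\frac{9}{2} - 1\right)\right) - 810} = \frac{1}{\left(-365 + \frac{7}{2}\right) - 810} = \frac{1}{- \frac{723}{2} - 810} = \frac{1}{- \frac{2343}{2}} = - \frac{2}{2343}$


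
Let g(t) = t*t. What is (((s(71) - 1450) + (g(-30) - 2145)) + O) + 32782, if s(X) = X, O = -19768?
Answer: 10390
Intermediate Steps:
g(t) = t**2
(((s(71) - 1450) + (g(-30) - 2145)) + O) + 32782 = (((71 - 1450) + ((-30)**2 - 2145)) - 19768) + 32782 = ((-1379 + (900 - 2145)) - 19768) + 32782 = ((-1379 - 1245) - 19768) + 32782 = (-2624 - 19768) + 32782 = -22392 + 32782 = 10390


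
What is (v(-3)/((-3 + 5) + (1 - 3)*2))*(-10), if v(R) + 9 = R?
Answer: -60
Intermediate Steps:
v(R) = -9 + R
(v(-3)/((-3 + 5) + (1 - 3)*2))*(-10) = ((-9 - 3)/((-3 + 5) + (1 - 3)*2))*(-10) = -12/(2 - 2*2)*(-10) = -12/(2 - 4)*(-10) = -12/(-2)*(-10) = -12*(-½)*(-10) = 6*(-10) = -60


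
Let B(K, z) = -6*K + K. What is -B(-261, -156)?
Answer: -1305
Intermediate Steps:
B(K, z) = -5*K
-B(-261, -156) = -(-5)*(-261) = -1*1305 = -1305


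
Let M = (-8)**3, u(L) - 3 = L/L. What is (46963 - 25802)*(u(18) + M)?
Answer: -10749788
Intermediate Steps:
u(L) = 4 (u(L) = 3 + L/L = 3 + 1 = 4)
M = -512
(46963 - 25802)*(u(18) + M) = (46963 - 25802)*(4 - 512) = 21161*(-508) = -10749788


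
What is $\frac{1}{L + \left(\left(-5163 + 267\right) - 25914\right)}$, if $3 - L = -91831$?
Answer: $\frac{1}{61024} \approx 1.6387 \cdot 10^{-5}$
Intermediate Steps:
$L = 91834$ ($L = 3 - -91831 = 3 + 91831 = 91834$)
$\frac{1}{L + \left(\left(-5163 + 267\right) - 25914\right)} = \frac{1}{91834 + \left(\left(-5163 + 267\right) - 25914\right)} = \frac{1}{91834 - 30810} = \frac{1}{61024}$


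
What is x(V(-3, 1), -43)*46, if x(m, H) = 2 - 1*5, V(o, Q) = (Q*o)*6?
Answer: -138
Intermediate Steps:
V(o, Q) = 6*Q*o
x(m, H) = -3 (x(m, H) = 2 - 5 = -3)
x(V(-3, 1), -43)*46 = -3*46 = -138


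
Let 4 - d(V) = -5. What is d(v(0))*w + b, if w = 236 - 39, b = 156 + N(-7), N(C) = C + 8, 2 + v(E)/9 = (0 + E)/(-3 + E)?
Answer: 1930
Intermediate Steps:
v(E) = -18 + 9*E/(-3 + E) (v(E) = -18 + 9*((0 + E)/(-3 + E)) = -18 + 9*(E/(-3 + E)) = -18 + 9*E/(-3 + E))
N(C) = 8 + C
b = 157 (b = 156 + (8 - 7) = 156 + 1 = 157)
d(V) = 9 (d(V) = 4 - 1*(-5) = 4 + 5 = 9)
w = 197
d(v(0))*w + b = 9*197 + 157 = 1773 + 157 = 1930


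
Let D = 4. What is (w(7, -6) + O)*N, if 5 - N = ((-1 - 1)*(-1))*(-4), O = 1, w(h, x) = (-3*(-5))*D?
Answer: 793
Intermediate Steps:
w(h, x) = 60 (w(h, x) = -3*(-5)*4 = 15*4 = 60)
N = 13 (N = 5 - (-1 - 1)*(-1)*(-4) = 5 - (-2*(-1))*(-4) = 5 - 2*(-4) = 5 - 1*(-8) = 5 + 8 = 13)
(w(7, -6) + O)*N = (60 + 1)*13 = 61*13 = 793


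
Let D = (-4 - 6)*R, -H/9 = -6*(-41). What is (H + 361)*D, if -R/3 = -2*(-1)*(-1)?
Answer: 111180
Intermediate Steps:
H = -2214 (H = -(-54)*(-41) = -9*246 = -2214)
R = 6 (R = -3*(-2*(-1))*(-1) = -6*(-1) = -3*(-2) = 6)
D = -60 (D = (-4 - 6)*6 = -10*6 = -60)
(H + 361)*D = (-2214 + 361)*(-60) = -1853*(-60) = 111180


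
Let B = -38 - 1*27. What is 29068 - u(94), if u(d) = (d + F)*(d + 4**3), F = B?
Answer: 24486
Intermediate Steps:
B = -65 (B = -38 - 27 = -65)
F = -65
u(d) = (-65 + d)*(64 + d) (u(d) = (d - 65)*(d + 4**3) = (-65 + d)*(d + 64) = (-65 + d)*(64 + d))
29068 - u(94) = 29068 - (-4160 + 94**2 - 1*94) = 29068 - (-4160 + 8836 - 94) = 29068 - 1*4582 = 29068 - 4582 = 24486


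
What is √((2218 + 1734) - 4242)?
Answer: I*√290 ≈ 17.029*I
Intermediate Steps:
√((2218 + 1734) - 4242) = √(3952 - 4242) = √(-290) = I*√290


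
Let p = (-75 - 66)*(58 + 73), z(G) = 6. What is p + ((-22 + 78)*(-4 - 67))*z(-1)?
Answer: -42327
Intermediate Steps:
p = -18471 (p = -141*131 = -18471)
p + ((-22 + 78)*(-4 - 67))*z(-1) = -18471 + ((-22 + 78)*(-4 - 67))*6 = -18471 + (56*(-71))*6 = -18471 - 3976*6 = -18471 - 23856 = -42327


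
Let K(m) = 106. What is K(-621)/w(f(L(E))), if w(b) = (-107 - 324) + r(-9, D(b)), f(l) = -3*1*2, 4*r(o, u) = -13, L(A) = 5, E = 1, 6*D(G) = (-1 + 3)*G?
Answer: -424/1737 ≈ -0.24410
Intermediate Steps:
D(G) = G/3 (D(G) = ((-1 + 3)*G)/6 = (2*G)/6 = G/3)
r(o, u) = -13/4 (r(o, u) = (¼)*(-13) = -13/4)
f(l) = -6 (f(l) = -3*2 = -6)
w(b) = -1737/4 (w(b) = (-107 - 324) - 13/4 = -431 - 13/4 = -1737/4)
K(-621)/w(f(L(E))) = 106/(-1737/4) = 106*(-4/1737) = -424/1737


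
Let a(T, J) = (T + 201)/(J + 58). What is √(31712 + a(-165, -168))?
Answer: √95927810/55 ≈ 178.08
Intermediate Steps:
a(T, J) = (201 + T)/(58 + J)
√(31712 + a(-165, -168)) = √(31712 + (201 - 165)/(58 - 168)) = √(31712 + 36/(-110)) = √(31712 - 1/110*36) = √(31712 - 18/55) = √(1744142/55) = √95927810/55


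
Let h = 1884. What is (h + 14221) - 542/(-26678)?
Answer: 214824866/13339 ≈ 16105.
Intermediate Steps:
(h + 14221) - 542/(-26678) = (1884 + 14221) - 542/(-26678) = 16105 - 542*(-1/26678) = 16105 + 271/13339 = 214824866/13339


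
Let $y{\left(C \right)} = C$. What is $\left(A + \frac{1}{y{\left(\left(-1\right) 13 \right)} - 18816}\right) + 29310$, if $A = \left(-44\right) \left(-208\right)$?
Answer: $\frac{724200997}{18829} \approx 38462.0$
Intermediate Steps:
$A = 9152$
$\left(A + \frac{1}{y{\left(\left(-1\right) 13 \right)} - 18816}\right) + 29310 = \left(9152 + \frac{1}{\left(-1\right) 13 - 18816}\right) + 29310 = \left(9152 + \frac{1}{-13 - 18816}\right) + 29310 = \left(9152 + \frac{1}{-18829}\right) + 29310 = \left(9152 - \frac{1}{18829}\right) + 29310 = \frac{172323007}{18829} + 29310 = \frac{724200997}{18829}$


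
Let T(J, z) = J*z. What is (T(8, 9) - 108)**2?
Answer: 1296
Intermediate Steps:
(T(8, 9) - 108)**2 = (8*9 - 108)**2 = (72 - 108)**2 = (-36)**2 = 1296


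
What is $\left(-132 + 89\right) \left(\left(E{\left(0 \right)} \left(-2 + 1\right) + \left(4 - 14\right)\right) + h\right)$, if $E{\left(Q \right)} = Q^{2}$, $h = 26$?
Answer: $-688$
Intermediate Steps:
$\left(-132 + 89\right) \left(\left(E{\left(0 \right)} \left(-2 + 1\right) + \left(4 - 14\right)\right) + h\right) = \left(-132 + 89\right) \left(\left(0^{2} \left(-2 + 1\right) + \left(4 - 14\right)\right) + 26\right) = - 43 \left(\left(0 \left(-1\right) + \left(4 - 14\right)\right) + 26\right) = - 43 \left(\left(0 - 10\right) + 26\right) = - 43 \left(-10 + 26\right) = \left(-43\right) 16 = -688$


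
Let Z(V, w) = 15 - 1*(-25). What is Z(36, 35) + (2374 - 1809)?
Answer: 605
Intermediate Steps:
Z(V, w) = 40 (Z(V, w) = 15 + 25 = 40)
Z(36, 35) + (2374 - 1809) = 40 + (2374 - 1809) = 40 + 565 = 605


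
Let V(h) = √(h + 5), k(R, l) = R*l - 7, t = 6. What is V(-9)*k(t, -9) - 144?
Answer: -144 - 122*I ≈ -144.0 - 122.0*I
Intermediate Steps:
k(R, l) = -7 + R*l
V(h) = √(5 + h)
V(-9)*k(t, -9) - 144 = √(5 - 9)*(-7 + 6*(-9)) - 144 = √(-4)*(-7 - 54) - 144 = (2*I)*(-61) - 144 = -122*I - 144 = -144 - 122*I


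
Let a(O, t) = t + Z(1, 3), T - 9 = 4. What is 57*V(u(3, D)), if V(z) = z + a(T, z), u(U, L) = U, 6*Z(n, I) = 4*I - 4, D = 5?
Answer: 418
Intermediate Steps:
Z(n, I) = -⅔ + 2*I/3 (Z(n, I) = (4*I - 4)/6 = (-4 + 4*I)/6 = -⅔ + 2*I/3)
T = 13 (T = 9 + 4 = 13)
a(O, t) = 4/3 + t (a(O, t) = t + (-⅔ + (⅔)*3) = t + (-⅔ + 2) = t + 4/3 = 4/3 + t)
V(z) = 4/3 + 2*z (V(z) = z + (4/3 + z) = 4/3 + 2*z)
57*V(u(3, D)) = 57*(4/3 + 2*3) = 57*(4/3 + 6) = 57*(22/3) = 418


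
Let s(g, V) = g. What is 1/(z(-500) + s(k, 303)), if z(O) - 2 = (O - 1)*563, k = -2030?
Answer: -1/284091 ≈ -3.5200e-6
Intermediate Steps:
z(O) = -561 + 563*O (z(O) = 2 + (O - 1)*563 = 2 + (-1 + O)*563 = 2 + (-563 + 563*O) = -561 + 563*O)
1/(z(-500) + s(k, 303)) = 1/((-561 + 563*(-500)) - 2030) = 1/((-561 - 281500) - 2030) = 1/(-282061 - 2030) = 1/(-284091) = -1/284091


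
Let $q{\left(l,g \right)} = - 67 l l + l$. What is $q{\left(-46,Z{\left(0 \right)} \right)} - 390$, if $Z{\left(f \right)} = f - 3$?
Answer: $-142208$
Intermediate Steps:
$Z{\left(f \right)} = -3 + f$ ($Z{\left(f \right)} = f - 3 = -3 + f$)
$q{\left(l,g \right)} = l - 67 l^{2}$ ($q{\left(l,g \right)} = - 67 l^{2} + l = l - 67 l^{2}$)
$q{\left(-46,Z{\left(0 \right)} \right)} - 390 = - 46 \left(1 - -3082\right) - 390 = - 46 \left(1 + 3082\right) - 390 = \left(-46\right) 3083 - 390 = -141818 - 390 = -142208$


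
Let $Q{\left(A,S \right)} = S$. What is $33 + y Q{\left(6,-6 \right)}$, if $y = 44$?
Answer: $-231$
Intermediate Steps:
$33 + y Q{\left(6,-6 \right)} = 33 + 44 \left(-6\right) = 33 - 264 = -231$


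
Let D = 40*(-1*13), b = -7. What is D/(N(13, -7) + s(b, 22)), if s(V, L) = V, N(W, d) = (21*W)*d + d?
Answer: 104/385 ≈ 0.27013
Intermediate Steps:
N(W, d) = d + 21*W*d (N(W, d) = 21*W*d + d = d + 21*W*d)
D = -520 (D = 40*(-13) = -520)
D/(N(13, -7) + s(b, 22)) = -520/(-7*(1 + 21*13) - 7) = -520/(-7*(1 + 273) - 7) = -520/(-7*274 - 7) = -520/(-1918 - 7) = -520/(-1925) = -1/1925*(-520) = 104/385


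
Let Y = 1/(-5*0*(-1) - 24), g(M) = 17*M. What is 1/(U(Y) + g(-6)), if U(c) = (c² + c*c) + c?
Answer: -288/29387 ≈ -0.0098003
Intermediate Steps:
Y = -1/24 (Y = 1/(0*(-1) - 24) = 1/(0 - 24) = 1/(-24) = -1/24 ≈ -0.041667)
U(c) = c + 2*c² (U(c) = (c² + c²) + c = 2*c² + c = c + 2*c²)
1/(U(Y) + g(-6)) = 1/(-(1 + 2*(-1/24))/24 + 17*(-6)) = 1/(-(1 - 1/12)/24 - 102) = 1/(-1/24*11/12 - 102) = 1/(-11/288 - 102) = 1/(-29387/288) = -288/29387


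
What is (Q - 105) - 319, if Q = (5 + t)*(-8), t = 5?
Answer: -504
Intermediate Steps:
Q = -80 (Q = (5 + 5)*(-8) = 10*(-8) = -80)
(Q - 105) - 319 = (-80 - 105) - 319 = -185 - 319 = -504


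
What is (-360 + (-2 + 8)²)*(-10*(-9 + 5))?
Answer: -12960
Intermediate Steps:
(-360 + (-2 + 8)²)*(-10*(-9 + 5)) = (-360 + 6²)*(-10*(-4)) = (-360 + 36)*40 = -324*40 = -12960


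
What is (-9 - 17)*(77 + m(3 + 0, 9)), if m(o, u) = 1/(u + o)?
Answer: -12025/6 ≈ -2004.2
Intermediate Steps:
m(o, u) = 1/(o + u)
(-9 - 17)*(77 + m(3 + 0, 9)) = (-9 - 17)*(77 + 1/((3 + 0) + 9)) = -26*(77 + 1/(3 + 9)) = -26*(77 + 1/12) = -26*925/12 = -12025/6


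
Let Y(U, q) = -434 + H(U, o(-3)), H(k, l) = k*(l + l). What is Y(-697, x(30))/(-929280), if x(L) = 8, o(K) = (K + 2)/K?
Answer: 337/348480 ≈ 0.00096706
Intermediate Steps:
o(K) = (2 + K)/K
H(k, l) = 2*k*l (H(k, l) = k*(2*l) = 2*k*l)
Y(U, q) = -434 + 2*U/3 (Y(U, q) = -434 + 2*U*((2 - 3)/(-3)) = -434 + 2*U*(-⅓*(-1)) = -434 + 2*U*(⅓) = -434 + 2*U/3)
Y(-697, x(30))/(-929280) = (-434 + (⅔)*(-697))/(-929280) = (-434 - 1394/3)*(-1/929280) = -2696/3*(-1/929280) = 337/348480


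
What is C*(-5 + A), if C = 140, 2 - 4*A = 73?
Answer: -3185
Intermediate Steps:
A = -71/4 (A = ½ - ¼*73 = ½ - 73/4 = -71/4 ≈ -17.750)
C*(-5 + A) = 140*(-5 - 71/4) = 140*(-91/4) = -3185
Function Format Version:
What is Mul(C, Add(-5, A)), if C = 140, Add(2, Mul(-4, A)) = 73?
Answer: -3185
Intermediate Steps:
A = Rational(-71, 4) (A = Add(Rational(1, 2), Mul(Rational(-1, 4), 73)) = Add(Rational(1, 2), Rational(-73, 4)) = Rational(-71, 4) ≈ -17.750)
Mul(C, Add(-5, A)) = Mul(140, Add(-5, Rational(-71, 4))) = Mul(140, Rational(-91, 4)) = -3185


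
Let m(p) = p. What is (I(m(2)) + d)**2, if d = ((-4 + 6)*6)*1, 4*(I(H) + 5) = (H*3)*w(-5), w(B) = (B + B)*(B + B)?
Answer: 24649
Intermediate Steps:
w(B) = 4*B**2 (w(B) = (2*B)*(2*B) = 4*B**2)
I(H) = -5 + 75*H (I(H) = -5 + ((H*3)*(4*(-5)**2))/4 = -5 + ((3*H)*(4*25))/4 = -5 + ((3*H)*100)/4 = -5 + (300*H)/4 = -5 + 75*H)
d = 12 (d = (2*6)*1 = 12*1 = 12)
(I(m(2)) + d)**2 = ((-5 + 75*2) + 12)**2 = ((-5 + 150) + 12)**2 = (145 + 12)**2 = 157**2 = 24649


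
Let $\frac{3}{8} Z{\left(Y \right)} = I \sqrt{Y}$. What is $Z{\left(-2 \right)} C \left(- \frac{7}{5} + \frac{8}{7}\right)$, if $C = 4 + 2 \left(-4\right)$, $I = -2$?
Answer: $- \frac{192 i \sqrt{2}}{35} \approx - 7.758 i$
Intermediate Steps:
$Z{\left(Y \right)} = - \frac{16 \sqrt{Y}}{3}$ ($Z{\left(Y \right)} = \frac{8 \left(- 2 \sqrt{Y}\right)}{3} = - \frac{16 \sqrt{Y}}{3}$)
$C = -4$ ($C = 4 - 8 = -4$)
$Z{\left(-2 \right)} C \left(- \frac{7}{5} + \frac{8}{7}\right) = - \frac{16 \sqrt{-2}}{3} \left(-4\right) \left(- \frac{7}{5} + \frac{8}{7}\right) = - \frac{16 i \sqrt{2}}{3} \left(-4\right) \left(\left(-7\right) \frac{1}{5} + 8 \cdot \frac{1}{7}\right) = - \frac{16 i \sqrt{2}}{3} \left(-4\right) \left(- \frac{7}{5} + \frac{8}{7}\right) = \frac{64 i \sqrt{2}}{3} \left(- \frac{9}{35}\right) = - \frac{192 i \sqrt{2}}{35}$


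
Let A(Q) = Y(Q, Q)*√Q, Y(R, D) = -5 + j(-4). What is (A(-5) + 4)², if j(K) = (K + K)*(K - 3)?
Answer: -12989 + 408*I*√5 ≈ -12989.0 + 912.32*I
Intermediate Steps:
j(K) = 2*K*(-3 + K) (j(K) = (2*K)*(-3 + K) = 2*K*(-3 + K))
Y(R, D) = 51 (Y(R, D) = -5 + 2*(-4)*(-3 - 4) = -5 + 2*(-4)*(-7) = -5 + 56 = 51)
A(Q) = 51*√Q
(A(-5) + 4)² = (51*√(-5) + 4)² = (51*(I*√5) + 4)² = (51*I*√5 + 4)² = (4 + 51*I*√5)²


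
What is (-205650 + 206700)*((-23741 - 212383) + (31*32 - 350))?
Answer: -247256100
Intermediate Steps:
(-205650 + 206700)*((-23741 - 212383) + (31*32 - 350)) = 1050*(-236124 + (992 - 350)) = 1050*(-236124 + 642) = 1050*(-235482) = -247256100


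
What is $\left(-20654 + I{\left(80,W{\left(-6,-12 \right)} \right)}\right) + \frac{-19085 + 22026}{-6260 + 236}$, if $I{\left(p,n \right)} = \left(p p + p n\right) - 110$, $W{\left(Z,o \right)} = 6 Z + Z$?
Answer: $- \frac{106772317}{6024} \approx -17725.0$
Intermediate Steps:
$W{\left(Z,o \right)} = 7 Z$
$I{\left(p,n \right)} = -110 + p^{2} + n p$ ($I{\left(p,n \right)} = \left(p^{2} + n p\right) - 110 = -110 + p^{2} + n p$)
$\left(-20654 + I{\left(80,W{\left(-6,-12 \right)} \right)}\right) + \frac{-19085 + 22026}{-6260 + 236} = \left(-20654 + \left(-110 + 80^{2} + 7 \left(-6\right) 80\right)\right) + \frac{-19085 + 22026}{-6260 + 236} = \left(-20654 - -2930\right) + \frac{2941}{-6024} = \left(-20654 - -2930\right) + 2941 \left(- \frac{1}{6024}\right) = \left(-20654 + 2930\right) - \frac{2941}{6024} = -17724 - \frac{2941}{6024} = - \frac{106772317}{6024}$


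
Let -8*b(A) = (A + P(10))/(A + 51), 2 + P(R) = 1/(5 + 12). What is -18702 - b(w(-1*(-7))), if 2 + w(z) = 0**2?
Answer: -124630195/6664 ≈ -18702.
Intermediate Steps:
w(z) = -2 (w(z) = -2 + 0**2 = -2 + 0 = -2)
P(R) = -33/17 (P(R) = -2 + 1/(5 + 12) = -2 + 1/17 = -33/17)
b(A) = -(-33/17 + A)/(8*(51 + A)) (b(A) = -(A - 33/17)/(8*(A + 51)) = -(-33/17 + A)/(8*(51 + A)))
-18702 - b(w(-1*(-7))) = -18702 - (33 - 17*(-2))/(136*(51 - 2)) = -18702 - (33 + 34)/(136*49) = -18702 - 67/(136*49) = -18702 - 1*67/6664 = -18702 - 67/6664 = -124630195/6664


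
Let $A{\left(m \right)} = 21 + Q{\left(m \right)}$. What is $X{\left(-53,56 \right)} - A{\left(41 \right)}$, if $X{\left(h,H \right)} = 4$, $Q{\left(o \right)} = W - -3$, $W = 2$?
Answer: $-22$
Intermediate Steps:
$Q{\left(o \right)} = 5$ ($Q{\left(o \right)} = 2 - -3 = 2 + 3 = 5$)
$A{\left(m \right)} = 26$ ($A{\left(m \right)} = 21 + 5 = 26$)
$X{\left(-53,56 \right)} - A{\left(41 \right)} = 4 - 26 = -22$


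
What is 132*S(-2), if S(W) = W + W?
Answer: -528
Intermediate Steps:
S(W) = 2*W
132*S(-2) = 132*(2*(-2)) = 132*(-4) = -528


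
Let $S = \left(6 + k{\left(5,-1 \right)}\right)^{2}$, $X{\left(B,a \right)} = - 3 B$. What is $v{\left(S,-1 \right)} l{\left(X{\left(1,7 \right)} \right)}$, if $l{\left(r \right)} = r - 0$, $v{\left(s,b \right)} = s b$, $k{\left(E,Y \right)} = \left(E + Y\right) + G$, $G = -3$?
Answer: $147$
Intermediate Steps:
$k{\left(E,Y \right)} = -3 + E + Y$ ($k{\left(E,Y \right)} = \left(E + Y\right) - 3 = -3 + E + Y$)
$S = 49$ ($S = \left(6 - -1\right)^{2} = \left(6 + 1\right)^{2} = 7^{2} = 49$)
$v{\left(s,b \right)} = b s$
$l{\left(r \right)} = r$ ($l{\left(r \right)} = r + 0 = r$)
$v{\left(S,-1 \right)} l{\left(X{\left(1,7 \right)} \right)} = \left(-1\right) 49 \left(\left(-3\right) 1\right) = \left(-49\right) \left(-3\right) = 147$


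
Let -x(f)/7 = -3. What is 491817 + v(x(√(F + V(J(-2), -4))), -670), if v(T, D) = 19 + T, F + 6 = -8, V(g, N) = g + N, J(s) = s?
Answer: 491857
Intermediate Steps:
V(g, N) = N + g
F = -14 (F = -6 - 8 = -14)
x(f) = 21 (x(f) = -7*(-3) = 21)
491817 + v(x(√(F + V(J(-2), -4))), -670) = 491817 + (19 + 21) = 491817 + 40 = 491857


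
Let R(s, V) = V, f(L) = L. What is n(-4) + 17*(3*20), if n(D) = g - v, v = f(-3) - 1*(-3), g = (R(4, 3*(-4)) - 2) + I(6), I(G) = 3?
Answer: 1009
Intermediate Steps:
g = -11 (g = (3*(-4) - 2) + 3 = (-12 - 2) + 3 = -14 + 3 = -11)
v = 0 (v = -3 - 1*(-3) = -3 + 3 = 0)
n(D) = -11 (n(D) = -11 - 1*0 = -11 + 0 = -11)
n(-4) + 17*(3*20) = -11 + 17*(3*20) = -11 + 17*60 = -11 + 1020 = 1009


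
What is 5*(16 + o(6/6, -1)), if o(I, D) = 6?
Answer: 110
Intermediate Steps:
5*(16 + o(6/6, -1)) = 5*(16 + 6) = 5*22 = 110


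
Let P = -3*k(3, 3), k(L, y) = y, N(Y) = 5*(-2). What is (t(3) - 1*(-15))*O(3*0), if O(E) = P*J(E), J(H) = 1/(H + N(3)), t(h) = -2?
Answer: 117/10 ≈ 11.700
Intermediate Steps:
N(Y) = -10
P = -9 (P = -3*3 = -9)
J(H) = 1/(-10 + H) (J(H) = 1/(H - 10) = 1/(-10 + H))
O(E) = -9/(-10 + E)
(t(3) - 1*(-15))*O(3*0) = (-2 - 1*(-15))*(-9/(-10 + 3*0)) = (-2 + 15)*(-9/(-10 + 0)) = 13*(-9/(-10)) = 13*(-9*(-1/10)) = 13*(9/10) = 117/10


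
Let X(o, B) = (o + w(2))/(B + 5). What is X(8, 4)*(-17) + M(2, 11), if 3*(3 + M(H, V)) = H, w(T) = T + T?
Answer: -25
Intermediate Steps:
w(T) = 2*T
X(o, B) = (4 + o)/(5 + B) (X(o, B) = (o + 2*2)/(B + 5) = (o + 4)/(5 + B) = (4 + o)/(5 + B))
M(H, V) = -3 + H/3
X(8, 4)*(-17) + M(2, 11) = ((4 + 8)/(5 + 4))*(-17) + (-3 + (⅓)*2) = (12/9)*(-17) + (-3 + ⅔) = ((⅑)*12)*(-17) - 7/3 = (4/3)*(-17) - 7/3 = -68/3 - 7/3 = -25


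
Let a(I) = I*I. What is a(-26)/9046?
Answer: 338/4523 ≈ 0.074729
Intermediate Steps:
a(I) = I²
a(-26)/9046 = (-26)²/9046 = 676*(1/9046) = 338/4523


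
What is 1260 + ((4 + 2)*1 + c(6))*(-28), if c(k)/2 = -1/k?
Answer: 3304/3 ≈ 1101.3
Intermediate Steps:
c(k) = -2/k (c(k) = 2*(-1/k) = -2/k)
1260 + ((4 + 2)*1 + c(6))*(-28) = 1260 + ((4 + 2)*1 - 2/6)*(-28) = 1260 + (6*1 - 2*⅙)*(-28) = 1260 + (6 - ⅓)*(-28) = 1260 + (17/3)*(-28) = 1260 - 476/3 = 3304/3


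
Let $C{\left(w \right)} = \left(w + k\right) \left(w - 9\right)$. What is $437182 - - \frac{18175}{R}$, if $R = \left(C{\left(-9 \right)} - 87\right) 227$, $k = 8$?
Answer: $\frac{6847563491}{15663} \approx 4.3718 \cdot 10^{5}$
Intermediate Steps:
$C{\left(w \right)} = \left(-9 + w\right) \left(8 + w\right)$ ($C{\left(w \right)} = \left(w + 8\right) \left(w - 9\right) = \left(8 + w\right) \left(-9 + w\right) = \left(-9 + w\right) \left(8 + w\right)$)
$R = -15663$ ($R = \left(\left(-72 + \left(-9\right)^{2} - -9\right) - 87\right) 227 = \left(\left(-72 + 81 + 9\right) - 87\right) 227 = \left(18 - 87\right) 227 = \left(-69\right) 227 = -15663$)
$437182 - - \frac{18175}{R} = 437182 - - \frac{18175}{-15663} = 437182 - \left(-18175\right) \left(- \frac{1}{15663}\right) = 437182 - \frac{18175}{15663} = \frac{6847563491}{15663}$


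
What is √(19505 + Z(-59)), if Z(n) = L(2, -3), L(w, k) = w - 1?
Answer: √19506 ≈ 139.66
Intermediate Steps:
L(w, k) = -1 + w
Z(n) = 1 (Z(n) = -1 + 2 = 1)
√(19505 + Z(-59)) = √(19505 + 1) = √19506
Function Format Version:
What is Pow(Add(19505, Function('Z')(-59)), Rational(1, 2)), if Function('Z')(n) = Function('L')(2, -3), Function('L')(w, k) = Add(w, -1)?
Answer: Pow(19506, Rational(1, 2)) ≈ 139.66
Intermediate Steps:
Function('L')(w, k) = Add(-1, w)
Function('Z')(n) = 1 (Function('Z')(n) = Add(-1, 2) = 1)
Pow(Add(19505, Function('Z')(-59)), Rational(1, 2)) = Pow(Add(19505, 1), Rational(1, 2)) = Pow(19506, Rational(1, 2))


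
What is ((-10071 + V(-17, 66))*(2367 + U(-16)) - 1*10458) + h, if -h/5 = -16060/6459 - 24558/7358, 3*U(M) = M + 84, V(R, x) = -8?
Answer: -190860736412690/7920887 ≈ -2.4096e+7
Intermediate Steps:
U(M) = 28 + M/3 (U(M) = (M + 84)/3 = (84 + M)/3 = 28 + M/3)
h = 691974005/23762661 (h = -5*(-16060/6459 - 24558/7358) = -5*(-16060*1/6459 - 24558*1/7358) = -5*(-16060/6459 - 12279/3679) = -5*(-138394801/23762661) = 691974005/23762661 ≈ 29.120)
((-10071 + V(-17, 66))*(2367 + U(-16)) - 1*10458) + h = ((-10071 - 8)*(2367 + (28 + (⅓)*(-16))) - 1*10458) + 691974005/23762661 = (-10079*(2367 + (28 - 16/3)) - 10458) + 691974005/23762661 = (-10079*(2367 + 68/3) - 10458) + 691974005/23762661 = (-10079*7169/3 - 10458) + 691974005/23762661 = (-72256351/3 - 10458) + 691974005/23762661 = -72287725/3 + 691974005/23762661 = -190860736412690/7920887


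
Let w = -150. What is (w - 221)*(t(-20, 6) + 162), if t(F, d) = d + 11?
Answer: -66409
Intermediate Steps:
t(F, d) = 11 + d
(w - 221)*(t(-20, 6) + 162) = (-150 - 221)*((11 + 6) + 162) = -371*(17 + 162) = -371*179 = -66409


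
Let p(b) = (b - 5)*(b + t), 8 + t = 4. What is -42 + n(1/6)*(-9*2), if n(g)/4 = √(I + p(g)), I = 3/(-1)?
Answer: -42 - 12*√559 ≈ -325.72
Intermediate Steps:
t = -4 (t = -8 + 4 = -4)
I = -3 (I = 3*(-1) = -3)
p(b) = (-5 + b)*(-4 + b) (p(b) = (b - 5)*(b - 4) = (-5 + b)*(-4 + b))
n(g) = 4*√(17 + g² - 9*g) (n(g) = 4*√(-3 + (20 + g² - 9*g)) = 4*√(17 + g² - 9*g))
-42 + n(1/6)*(-9*2) = -42 + (4*√(17 + (1/6)² - 9/6))*(-9*2) = -42 + (4*√(17 + (⅙)² - 9*⅙))*(-18) = -42 + (4*√(17 + 1/36 - 3/2))*(-18) = -42 + (4*√(559/36))*(-18) = -42 + (4*(√559/6))*(-18) = -42 + (2*√559/3)*(-18) = -42 - 12*√559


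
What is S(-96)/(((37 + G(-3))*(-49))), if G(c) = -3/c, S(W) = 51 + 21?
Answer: -36/931 ≈ -0.038668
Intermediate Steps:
S(W) = 72
S(-96)/(((37 + G(-3))*(-49))) = 72/(((37 - 3/(-3))*(-49))) = 72/(((37 - 3*(-⅓))*(-49))) = 72/(((37 + 1)*(-49))) = 72/((38*(-49))) = 72/(-1862) = 72*(-1/1862) = -36/931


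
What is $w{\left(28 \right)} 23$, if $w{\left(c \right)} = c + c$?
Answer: $1288$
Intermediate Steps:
$w{\left(c \right)} = 2 c$
$w{\left(28 \right)} 23 = 2 \cdot 28 \cdot 23 = 56 \cdot 23 = 1288$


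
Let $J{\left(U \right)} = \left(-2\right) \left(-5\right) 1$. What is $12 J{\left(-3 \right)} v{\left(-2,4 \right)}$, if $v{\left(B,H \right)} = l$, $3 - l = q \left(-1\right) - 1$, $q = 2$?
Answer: $720$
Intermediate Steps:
$l = 6$ ($l = 3 - \left(2 \left(-1\right) - 1\right) = 3 - \left(-2 - 1\right) = 3 - -3 = 3 + 3 = 6$)
$J{\left(U \right)} = 10$ ($J{\left(U \right)} = 10 \cdot 1 = 10$)
$v{\left(B,H \right)} = 6$
$12 J{\left(-3 \right)} v{\left(-2,4 \right)} = 12 \cdot 10 \cdot 6 = 120 \cdot 6 = 720$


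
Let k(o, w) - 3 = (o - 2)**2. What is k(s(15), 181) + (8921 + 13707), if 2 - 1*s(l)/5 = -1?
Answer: 22800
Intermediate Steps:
s(l) = 15 (s(l) = 10 - 5*(-1) = 10 + 5 = 15)
k(o, w) = 3 + (-2 + o)**2 (k(o, w) = 3 + (o - 2)**2 = 3 + (-2 + o)**2)
k(s(15), 181) + (8921 + 13707) = (3 + (-2 + 15)**2) + (8921 + 13707) = (3 + 13**2) + 22628 = (3 + 169) + 22628 = 172 + 22628 = 22800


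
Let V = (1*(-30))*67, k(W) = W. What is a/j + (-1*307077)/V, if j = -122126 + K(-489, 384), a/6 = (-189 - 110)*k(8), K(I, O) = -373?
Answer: 321756179/2104470 ≈ 152.89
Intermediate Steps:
V = -2010 (V = -30*67 = -2010)
a = -14352 (a = 6*((-189 - 110)*8) = 6*(-299*8) = 6*(-2392) = -14352)
j = -122499 (j = -122126 - 373 = -122499)
a/j + (-1*307077)/V = -14352/(-122499) - 1*307077/(-2010) = -14352*(-1/122499) - 307077*(-1/2010) = 368/3141 + 102359/670 = 321756179/2104470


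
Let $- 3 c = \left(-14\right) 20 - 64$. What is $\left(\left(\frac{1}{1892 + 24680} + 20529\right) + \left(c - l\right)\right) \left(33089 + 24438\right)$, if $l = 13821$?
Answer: $\frac{31287537336373}{79716} \approx 3.9249 \cdot 10^{8}$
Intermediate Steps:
$c = \frac{344}{3}$ ($c = - \frac{\left(-14\right) 20 - 64}{3} = - \frac{-280 - 64}{3} = \left(- \frac{1}{3}\right) \left(-344\right) = \frac{344}{3} \approx 114.67$)
$\left(\left(\frac{1}{1892 + 24680} + 20529\right) + \left(c - l\right)\right) \left(33089 + 24438\right) = \left(\left(\frac{1}{1892 + 24680} + 20529\right) + \left(\frac{344}{3} - 13821\right)\right) \left(33089 + 24438\right) = \left(\left(\frac{1}{26572} + 20529\right) + \left(\frac{344}{3} - 13821\right)\right) 57527 = \left(\left(\frac{1}{26572} + 20529\right) - \frac{41119}{3}\right) 57527 = \left(\frac{545496589}{26572} - \frac{41119}{3}\right) 57527 = \frac{543875699}{79716} \cdot 57527 = \frac{31287537336373}{79716}$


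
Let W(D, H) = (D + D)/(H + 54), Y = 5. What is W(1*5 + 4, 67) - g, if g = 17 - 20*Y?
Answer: 10061/121 ≈ 83.149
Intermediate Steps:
W(D, H) = 2*D/(54 + H) (W(D, H) = (2*D)/(54 + H) = 2*D/(54 + H))
g = -83 (g = 17 - 20*5 = 17 - 100 = -83)
W(1*5 + 4, 67) - g = 2*(1*5 + 4)/(54 + 67) - 1*(-83) = 2*(5 + 4)/121 + 83 = 2*9*(1/121) + 83 = 18/121 + 83 = 10061/121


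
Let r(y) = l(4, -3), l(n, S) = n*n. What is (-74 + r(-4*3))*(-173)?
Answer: 10034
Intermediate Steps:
l(n, S) = n**2
r(y) = 16 (r(y) = 4**2 = 16)
(-74 + r(-4*3))*(-173) = (-74 + 16)*(-173) = -58*(-173) = 10034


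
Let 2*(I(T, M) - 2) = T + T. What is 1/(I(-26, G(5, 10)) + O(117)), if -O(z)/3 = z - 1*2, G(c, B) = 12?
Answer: -1/369 ≈ -0.0027100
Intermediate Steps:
O(z) = 6 - 3*z (O(z) = -3*(z - 1*2) = -3*(z - 2) = -3*(-2 + z) = 6 - 3*z)
I(T, M) = 2 + T (I(T, M) = 2 + (T + T)/2 = 2 + (2*T)/2 = 2 + T)
1/(I(-26, G(5, 10)) + O(117)) = 1/((2 - 26) + (6 - 3*117)) = 1/(-24 + (6 - 351)) = 1/(-24 - 345) = 1/(-369) = -1/369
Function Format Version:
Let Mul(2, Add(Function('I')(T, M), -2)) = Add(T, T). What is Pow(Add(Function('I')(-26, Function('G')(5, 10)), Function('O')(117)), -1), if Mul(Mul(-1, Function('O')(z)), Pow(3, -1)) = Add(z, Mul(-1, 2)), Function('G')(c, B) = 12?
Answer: Rational(-1, 369) ≈ -0.0027100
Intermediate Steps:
Function('O')(z) = Add(6, Mul(-3, z)) (Function('O')(z) = Mul(-3, Add(z, Mul(-1, 2))) = Mul(-3, Add(z, -2)) = Mul(-3, Add(-2, z)) = Add(6, Mul(-3, z)))
Function('I')(T, M) = Add(2, T) (Function('I')(T, M) = Add(2, Mul(Rational(1, 2), Add(T, T))) = Add(2, Mul(Rational(1, 2), Mul(2, T))) = Add(2, T))
Pow(Add(Function('I')(-26, Function('G')(5, 10)), Function('O')(117)), -1) = Pow(Add(Add(2, -26), Add(6, Mul(-3, 117))), -1) = Pow(Add(-24, Add(6, -351)), -1) = Pow(Add(-24, -345), -1) = Pow(-369, -1) = Rational(-1, 369)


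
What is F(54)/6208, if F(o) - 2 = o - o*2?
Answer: -13/1552 ≈ -0.0083763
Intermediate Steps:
F(o) = 2 - o (F(o) = 2 + (o - o*2) = 2 + (o - 2*o) = 2 - o)
F(54)/6208 = (2 - 1*54)/6208 = (2 - 54)*(1/6208) = -52*1/6208 = -13/1552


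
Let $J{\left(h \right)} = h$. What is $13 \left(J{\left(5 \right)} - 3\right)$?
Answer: $26$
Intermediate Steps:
$13 \left(J{\left(5 \right)} - 3\right) = 13 \left(5 - 3\right) = 13 \cdot 2 = 26$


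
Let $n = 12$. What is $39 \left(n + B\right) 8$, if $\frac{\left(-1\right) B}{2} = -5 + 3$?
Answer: $4992$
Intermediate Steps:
$B = 4$ ($B = - 2 \left(-5 + 3\right) = \left(-2\right) \left(-2\right) = 4$)
$39 \left(n + B\right) 8 = 39 \left(12 + 4\right) 8 = 39 \cdot 16 \cdot 8 = 39 \cdot 128 = 4992$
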